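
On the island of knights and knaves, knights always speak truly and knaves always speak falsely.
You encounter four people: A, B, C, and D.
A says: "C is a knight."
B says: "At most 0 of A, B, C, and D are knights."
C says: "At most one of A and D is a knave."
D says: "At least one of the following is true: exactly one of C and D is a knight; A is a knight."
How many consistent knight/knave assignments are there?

Consistent assignments:
  A=knight, B=knave, C=knight, D=knight

1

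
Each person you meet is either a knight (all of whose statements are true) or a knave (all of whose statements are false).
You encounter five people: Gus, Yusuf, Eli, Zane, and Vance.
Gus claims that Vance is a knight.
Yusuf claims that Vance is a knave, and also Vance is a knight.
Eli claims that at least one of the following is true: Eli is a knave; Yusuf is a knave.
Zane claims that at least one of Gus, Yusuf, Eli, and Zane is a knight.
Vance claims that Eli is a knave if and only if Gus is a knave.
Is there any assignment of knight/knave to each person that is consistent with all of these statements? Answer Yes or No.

One consistent assignment: Gus=knight, Yusuf=knave, Eli=knight, Zane=knight, Vance=knight.

Yes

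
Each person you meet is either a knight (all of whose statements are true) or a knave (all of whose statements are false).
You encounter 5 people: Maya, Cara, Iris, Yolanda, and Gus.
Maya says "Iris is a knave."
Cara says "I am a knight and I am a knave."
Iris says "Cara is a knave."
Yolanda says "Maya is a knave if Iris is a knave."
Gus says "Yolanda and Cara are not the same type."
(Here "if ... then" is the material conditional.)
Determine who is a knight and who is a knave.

Knights: Iris, Yolanda, and Gus. Knaves: Maya and Cara.

Suppose Maya is a knight. Then Maya's statement "Iris is a knave" would have to be true. Checking the 16 ways to assign the others, none is consistent with every speaker.
(For instance, with Cara=knave, Iris=knight, Yolanda=knight, Gus=knight, Maya's claim "Iris is a knave" comes out false where it would need to be true.)
So Maya must be a knave, making "Iris is a knave" false. Taking Maya=knave, Cara=knave, Iris=knight, Yolanda=knight, Gus=knight, each remaining statement checks out:
  Cara (knave): "I am a knight and I am a knave" — false. ✓
  Iris (knight): "Cara is a knave" — true. ✓
  Yolanda (knight): "Maya is a knave if Iris is a knave" — true. ✓
  Gus (knight): "Yolanda and Cara are not the same type" — true. ✓
This is the unique consistent assignment.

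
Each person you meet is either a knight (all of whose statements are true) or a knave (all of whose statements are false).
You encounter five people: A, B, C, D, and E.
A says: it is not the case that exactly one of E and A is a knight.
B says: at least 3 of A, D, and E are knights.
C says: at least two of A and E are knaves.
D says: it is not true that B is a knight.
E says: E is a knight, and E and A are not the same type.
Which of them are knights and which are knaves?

A is a knave, B is a knave, C is a knave, D is a knight, and E is a knight.

A (knave): "it is not the case that exactly one of E and A is a knight" — False. ✓
B is a knave; "at least 3 of A, D, and E are knights" is False, as required.
C is a knave, and the claim "at least two of A and E are knaves" is indeed False.
As a knight, D's statement "it is not true that B is a knight" should be True; it is.
E is a knight, and the claim "E is a knight, and E and A are not the same type" is indeed True.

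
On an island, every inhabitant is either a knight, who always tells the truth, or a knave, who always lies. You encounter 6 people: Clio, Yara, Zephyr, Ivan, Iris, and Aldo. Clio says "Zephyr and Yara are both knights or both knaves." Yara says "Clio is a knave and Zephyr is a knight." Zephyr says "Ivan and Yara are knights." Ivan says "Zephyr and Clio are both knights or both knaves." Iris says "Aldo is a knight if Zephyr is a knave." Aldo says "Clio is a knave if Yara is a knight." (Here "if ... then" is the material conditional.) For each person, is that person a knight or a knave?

Clio is a knight; "Zephyr and Yara are both knights or both knaves" is true, as required.
Yara is a knave, and the claim "Clio is a knave and Zephyr is a knight" is indeed false.
Zephyr is a knave, so "Ivan and Yara are knights" must be false — and it is.
Since Ivan is a knave, "Zephyr and Clio are both knights or both knaves" needs to be false, which holds.
Iris is a knight; "Aldo is a knight if Zephyr is a knave" is true, as required.
Since Aldo is a knight, "Clio is a knave if Yara is a knight" needs to be true, which holds.

Knights: Clio, Iris, and Aldo. Knaves: Yara, Zephyr, and Ivan.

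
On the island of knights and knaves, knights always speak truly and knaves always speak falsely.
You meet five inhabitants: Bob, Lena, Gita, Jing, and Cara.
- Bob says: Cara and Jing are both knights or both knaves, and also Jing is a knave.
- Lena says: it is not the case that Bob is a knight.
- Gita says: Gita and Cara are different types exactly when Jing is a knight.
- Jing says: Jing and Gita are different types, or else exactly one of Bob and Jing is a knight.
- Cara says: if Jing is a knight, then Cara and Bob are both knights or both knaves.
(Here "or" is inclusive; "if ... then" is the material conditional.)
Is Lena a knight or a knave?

Lena is a knight.

Consistent assignments: {Bob=knave, Lena=knight, Gita=knave, Jing=knave, Cara=knight}
In every consistent assignment, Lena is a knight.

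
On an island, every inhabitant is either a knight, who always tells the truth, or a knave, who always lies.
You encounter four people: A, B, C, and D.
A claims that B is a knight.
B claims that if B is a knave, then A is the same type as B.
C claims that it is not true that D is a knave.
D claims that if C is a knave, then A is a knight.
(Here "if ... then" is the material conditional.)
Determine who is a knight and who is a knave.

A is a knight, B is a knight, C is a knight, and D is a knight.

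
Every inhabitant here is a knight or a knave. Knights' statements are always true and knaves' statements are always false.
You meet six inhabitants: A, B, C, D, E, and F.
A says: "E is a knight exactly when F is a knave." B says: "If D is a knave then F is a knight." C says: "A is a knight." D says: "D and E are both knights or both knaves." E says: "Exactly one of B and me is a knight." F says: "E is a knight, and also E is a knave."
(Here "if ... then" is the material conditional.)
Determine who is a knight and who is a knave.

A is a knight, B is a knave, C is a knight, D is a knave, E is a knight, and F is a knave.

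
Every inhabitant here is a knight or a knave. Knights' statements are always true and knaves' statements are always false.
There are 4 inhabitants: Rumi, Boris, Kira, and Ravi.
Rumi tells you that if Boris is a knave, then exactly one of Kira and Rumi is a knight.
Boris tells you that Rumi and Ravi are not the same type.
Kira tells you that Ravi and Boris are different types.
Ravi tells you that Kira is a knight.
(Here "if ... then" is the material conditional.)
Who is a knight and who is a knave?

Since Rumi is a knave, "if Boris is a knave, then exactly one of Kira and Rumi is a knight" needs to be false, which holds.
Boris is a knave, and the claim "Rumi and Ravi are not the same type" is indeed false.
As a knave, Kira's statement "Ravi and Boris are different types" should be false; it is.
Since Ravi is a knave, "Kira is a knight" needs to be false, which holds.

Knights: none. Knaves: Rumi, Boris, Kira, and Ravi.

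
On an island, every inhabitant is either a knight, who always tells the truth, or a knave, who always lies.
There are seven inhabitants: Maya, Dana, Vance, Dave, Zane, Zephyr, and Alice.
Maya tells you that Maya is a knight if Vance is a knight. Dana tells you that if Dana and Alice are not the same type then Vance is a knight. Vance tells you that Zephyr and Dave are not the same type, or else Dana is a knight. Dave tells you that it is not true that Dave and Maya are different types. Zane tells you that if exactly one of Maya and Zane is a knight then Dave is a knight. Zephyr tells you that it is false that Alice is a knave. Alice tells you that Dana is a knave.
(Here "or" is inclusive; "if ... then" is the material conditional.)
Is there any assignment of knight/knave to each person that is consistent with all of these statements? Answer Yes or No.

Yes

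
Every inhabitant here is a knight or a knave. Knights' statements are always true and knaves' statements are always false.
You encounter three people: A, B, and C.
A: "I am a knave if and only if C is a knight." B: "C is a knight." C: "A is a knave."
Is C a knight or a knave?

C is a knave.

Consistent assignments: {A=knight, B=knave, C=knave}
In every consistent assignment, C is a knave.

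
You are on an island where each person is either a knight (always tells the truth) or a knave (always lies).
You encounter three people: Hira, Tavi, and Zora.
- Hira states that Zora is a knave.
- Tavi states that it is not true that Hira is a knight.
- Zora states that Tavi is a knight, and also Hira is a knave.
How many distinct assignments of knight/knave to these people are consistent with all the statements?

2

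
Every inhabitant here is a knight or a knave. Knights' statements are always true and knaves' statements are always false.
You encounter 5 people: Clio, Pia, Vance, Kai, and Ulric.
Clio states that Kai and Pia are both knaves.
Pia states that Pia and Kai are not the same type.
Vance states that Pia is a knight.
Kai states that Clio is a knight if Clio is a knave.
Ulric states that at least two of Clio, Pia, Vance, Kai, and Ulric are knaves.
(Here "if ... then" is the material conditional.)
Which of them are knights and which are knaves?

Suppose Clio is a knight. Then Clio's statement "Kai and Pia are both knaves" would have to be true. Checking the 16 ways to assign the others, none is consistent with every speaker.
(For instance, with Pia=knight, Vance=knight, Kai=knave, Ulric=knight, Clio's claim "Kai and Pia are both knaves" comes out false where it would need to be true.)
So Clio must be a knave, making "Kai and Pia are both knaves" false. Taking Clio=knave, Pia=knight, Vance=knight, Kai=knave, Ulric=knight, each remaining statement checks out:
  Pia (knight): "Pia and Kai are not the same type" — true. ✓
  Vance (knight): "Pia is a knight" — true. ✓
  Kai (knave): "Clio is a knight if Clio is a knave" — false. ✓
  Ulric (knight): "at least two of Clio, Pia, Vance, Kai, and Ulric are knaves" — true. ✓
This is the unique consistent assignment.

Knights: Pia, Vance, and Ulric. Knaves: Clio and Kai.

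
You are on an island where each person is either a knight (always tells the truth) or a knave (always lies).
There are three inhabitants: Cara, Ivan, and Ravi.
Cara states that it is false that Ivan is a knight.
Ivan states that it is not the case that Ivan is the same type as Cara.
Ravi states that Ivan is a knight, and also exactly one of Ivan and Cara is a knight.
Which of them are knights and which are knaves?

Cara is a knave, Ivan is a knight, and Ravi is a knight.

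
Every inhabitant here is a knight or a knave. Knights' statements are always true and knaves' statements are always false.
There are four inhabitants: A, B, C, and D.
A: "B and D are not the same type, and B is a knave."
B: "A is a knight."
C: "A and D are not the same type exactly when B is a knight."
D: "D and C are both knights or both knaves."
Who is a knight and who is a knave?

A is a knave, B is a knave, C is a knight, and D is a knave.

Suppose A is a knight. Then A's statement "B and D are not the same type, and B is a knave" would have to be true. Checking the 8 ways to assign the others, none is consistent with every speaker.
(For instance, with B=knave, C=knight, D=knave, A's claim "B and D are not the same type, and B is a knave" comes out false where it would need to be true.)
So A must be a knave, making "B and D are not the same type, and B is a knave" false. Taking A=knave, B=knave, C=knight, D=knave, each remaining statement checks out:
  B (knave): "A is a knight" — false. ✓
  C (knight): "A and D are not the same type exactly when B is a knight" — true. ✓
  D (knave): "D and C are both knights or both knaves" — false. ✓
This is the unique consistent assignment.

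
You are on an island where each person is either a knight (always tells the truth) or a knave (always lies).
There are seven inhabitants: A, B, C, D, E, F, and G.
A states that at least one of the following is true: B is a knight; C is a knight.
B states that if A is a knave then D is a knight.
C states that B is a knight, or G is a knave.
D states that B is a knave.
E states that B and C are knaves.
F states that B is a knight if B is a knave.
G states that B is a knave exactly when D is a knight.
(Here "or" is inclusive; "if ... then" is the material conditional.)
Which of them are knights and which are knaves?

A is a knight, B is a knight, C is a knight, D is a knave, E is a knave, F is a knight, and G is a knight.

A is a knight, and the claim "at least one of the following is true: B is a knight; C is a knight" is indeed True.
As a knight, B's statement "if A is a knave then D is a knight" should be True; it is.
C (knight): "B is a knight, or G is a knave" — True. ✓
D is a knave; "B is a knave" is false, as required.
As a knave, E's statement "B and C are knaves" should be false; it is.
F is a knight, so "B is a knight if B is a knave" must be True — and it is.
G is a knight, and the claim "B is a knave exactly when D is a knight" is indeed True.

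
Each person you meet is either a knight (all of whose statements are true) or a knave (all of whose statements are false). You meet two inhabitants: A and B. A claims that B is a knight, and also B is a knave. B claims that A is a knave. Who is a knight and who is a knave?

A is a knave, and the claim "B is a knight, and also B is a knave" is indeed False.
B is a knight, so "A is a knave" must be true — and it is.

Knights: B. Knaves: A.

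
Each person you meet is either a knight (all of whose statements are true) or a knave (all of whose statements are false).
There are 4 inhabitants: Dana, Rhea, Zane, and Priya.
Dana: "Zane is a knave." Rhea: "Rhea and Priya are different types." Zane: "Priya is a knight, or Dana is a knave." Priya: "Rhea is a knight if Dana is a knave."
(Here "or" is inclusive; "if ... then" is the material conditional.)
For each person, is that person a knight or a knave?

Suppose Dana is a knight. Then Dana's statement "Zane is a knave" would have to be true. Checking the 8 ways to assign the others, none is consistent with every speaker.
(For instance, with Rhea=knave, Zane=knight, Priya=knave, Dana's claim "Zane is a knave" comes out false where it would need to be true.)
So Dana must be a knave, making "Zane is a knave" false. Taking Dana=knave, Rhea=knave, Zane=knight, Priya=knave, each remaining statement checks out:
  Rhea (knave): "Rhea and Priya are different types" — false. ✓
  Zane (knight): "Priya is a knight, or Dana is a knave" — true. ✓
  Priya (knave): "Rhea is a knight if Dana is a knave" — false. ✓
This is the unique consistent assignment.

Knights: Zane. Knaves: Dana, Rhea, and Priya.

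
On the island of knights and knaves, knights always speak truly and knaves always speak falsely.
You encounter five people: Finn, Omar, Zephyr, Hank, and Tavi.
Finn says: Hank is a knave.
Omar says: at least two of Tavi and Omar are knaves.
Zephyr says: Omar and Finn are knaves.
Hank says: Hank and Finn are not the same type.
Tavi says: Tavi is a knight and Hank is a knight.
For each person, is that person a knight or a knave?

Finn is a knave, and the claim "Hank is a knave" is indeed False.
Omar is a knave; "at least two of Tavi and Omar are knaves" is False, as required.
Zephyr is a knight, so "Omar and Finn are knaves" must be true — and it is.
Since Hank is a knight, "Hank and Finn are not the same type" needs to be true, which holds.
Tavi is a knight, so "Tavi is a knight and Hank is a knight" must be true — and it is.

Knights: Zephyr, Hank, and Tavi. Knaves: Finn and Omar.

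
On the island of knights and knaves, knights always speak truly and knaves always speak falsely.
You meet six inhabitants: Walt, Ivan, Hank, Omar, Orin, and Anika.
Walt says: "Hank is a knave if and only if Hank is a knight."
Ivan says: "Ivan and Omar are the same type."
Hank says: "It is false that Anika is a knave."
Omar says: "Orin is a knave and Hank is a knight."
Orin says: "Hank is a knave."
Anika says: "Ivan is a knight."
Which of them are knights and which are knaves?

Walt is a knave, Ivan is a knight, Hank is a knight, Omar is a knight, Orin is a knave, and Anika is a knight.

Walt is a knave, so "Hank is a knave if and only if Hank is a knight" must be False — and it is.
Ivan is a knight; "Ivan and Omar are the same type" is True, as required.
Hank is a knight, so "it is false that Anika is a knave" must be True — and it is.
Omar (knight): "Orin is a knave and Hank is a knight" — True. ✓
As a knave, Orin's statement "Hank is a knave" should be False; it is.
Anika is a knight, and the claim "Ivan is a knight" is indeed True.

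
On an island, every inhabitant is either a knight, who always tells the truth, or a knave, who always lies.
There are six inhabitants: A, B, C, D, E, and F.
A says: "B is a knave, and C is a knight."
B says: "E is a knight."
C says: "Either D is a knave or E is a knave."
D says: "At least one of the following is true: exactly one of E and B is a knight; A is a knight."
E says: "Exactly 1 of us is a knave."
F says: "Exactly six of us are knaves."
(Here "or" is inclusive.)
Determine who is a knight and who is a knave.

Since A is a knight, "B is a knave, and C is a knight" needs to be true, which holds.
As a knave, B's statement "E is a knight" should be false; it is.
C is a knight, and the claim "either D is a knave or E is a knave" is indeed true.
D is a knight, and the claim "at least one of the following is true: exactly one of E and B is a knight; A is a knight" is indeed true.
E (knave): "exactly 1 of us is a knave" — false. ✓
Since F is a knave, "exactly six of us are knaves" needs to be false, which holds.

A is a knight, B is a knave, C is a knight, D is a knight, E is a knave, and F is a knave.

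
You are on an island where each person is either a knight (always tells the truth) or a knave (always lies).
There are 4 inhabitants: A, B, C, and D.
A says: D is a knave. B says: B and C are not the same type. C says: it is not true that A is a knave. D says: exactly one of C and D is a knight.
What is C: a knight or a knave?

Consistent assignments: {A=knave, B=knight, C=knave, D=knight}; {A=knave, B=knave, C=knave, D=knight}
In every consistent assignment, C is a knave.

C is a knave.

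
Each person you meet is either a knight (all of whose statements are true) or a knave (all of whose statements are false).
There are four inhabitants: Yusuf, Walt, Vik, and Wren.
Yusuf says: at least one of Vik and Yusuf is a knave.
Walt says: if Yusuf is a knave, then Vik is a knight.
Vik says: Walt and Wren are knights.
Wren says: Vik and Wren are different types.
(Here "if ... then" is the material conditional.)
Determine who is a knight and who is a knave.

Yusuf is a knight, Walt is a knight, Vik is a knave, and Wren is a knave.

Suppose Yusuf is a knave. Then Yusuf's statement "at least one of Vik and Yusuf is a knave" would have to be false. Checking the 8 ways to assign the others, none is consistent with every speaker.
(For instance, with Walt=knight, Vik=knave, Wren=knave, Yusuf's claim "at least one of Vik and Yusuf is a knave" comes out true where it would need to be false.)
So Yusuf must be a knight, making "at least one of Vik and Yusuf is a knave" true. Taking Yusuf=knight, Walt=knight, Vik=knave, Wren=knave, each remaining statement checks out:
  Walt (knight): "if Yusuf is a knave, then Vik is a knight" — true. ✓
  Vik (knave): "Walt and Wren are knights" — false. ✓
  Wren (knave): "Vik and Wren are different types" — false. ✓
This is the unique consistent assignment.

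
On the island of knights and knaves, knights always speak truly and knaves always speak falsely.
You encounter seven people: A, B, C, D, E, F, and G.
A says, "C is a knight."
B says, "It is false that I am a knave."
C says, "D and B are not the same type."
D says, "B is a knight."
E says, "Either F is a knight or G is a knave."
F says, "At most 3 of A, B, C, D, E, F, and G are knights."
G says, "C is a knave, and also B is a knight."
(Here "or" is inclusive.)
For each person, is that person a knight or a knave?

A is a knave, B is a knave, C is a knave, D is a knave, E is a knight, F is a knight, and G is a knave.

A is a knave, and the claim "C is a knight" is indeed False.
B is a knave; "it is false that I am a knave" is False, as required.
C is a knave, so "D and B are not the same type" must be False — and it is.
As a knave, D's statement "B is a knight" should be False; it is.
E is a knight, so "either F is a knight or G is a knave" must be true — and it is.
F is a knight; "at most 3 of A, B, C, D, E, F, and G are knights" is true, as required.
As a knave, G's statement "C is a knave, and also B is a knight" should be False; it is.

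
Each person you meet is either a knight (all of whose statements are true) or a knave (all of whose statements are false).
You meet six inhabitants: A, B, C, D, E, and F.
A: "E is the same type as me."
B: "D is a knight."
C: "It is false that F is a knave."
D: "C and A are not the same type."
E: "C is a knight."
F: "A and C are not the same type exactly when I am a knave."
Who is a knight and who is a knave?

A (knight): "E is the same type as me" — True. ✓
As a knave, B's statement "D is a knight" should be False; it is.
Since C is a knight, "it is false that F is a knave" needs to be True, which holds.
D is a knave, so "C and A are not the same type" must be False — and it is.
E (knight): "C is a knight" — True. ✓
As a knight, F's statement "A and C are not the same type exactly when I am a knave" should be True; it is.

Knights: A, C, E, and F. Knaves: B and D.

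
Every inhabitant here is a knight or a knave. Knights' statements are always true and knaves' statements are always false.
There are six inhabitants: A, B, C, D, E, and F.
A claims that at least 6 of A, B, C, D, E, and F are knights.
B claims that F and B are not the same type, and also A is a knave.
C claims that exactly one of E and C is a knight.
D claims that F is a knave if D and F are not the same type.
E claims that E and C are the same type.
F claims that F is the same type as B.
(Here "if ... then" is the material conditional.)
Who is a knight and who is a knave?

A (knave): "at least 6 of A, B, C, D, E, and F are knights" — False. ✓
As a knight, B's statement "F and B are not the same type, and also A is a knave" should be true; it is.
Since C is a knight, "exactly one of E and C is a knight" needs to be true, which holds.
D is a knight, and the claim "F is a knave if D and F are not the same type" is indeed true.
As a knave, E's statement "E and C are the same type" should be False; it is.
Since F is a knave, "F is the same type as B" needs to be False, which holds.

A is a knave, B is a knight, C is a knight, D is a knight, E is a knave, and F is a knave.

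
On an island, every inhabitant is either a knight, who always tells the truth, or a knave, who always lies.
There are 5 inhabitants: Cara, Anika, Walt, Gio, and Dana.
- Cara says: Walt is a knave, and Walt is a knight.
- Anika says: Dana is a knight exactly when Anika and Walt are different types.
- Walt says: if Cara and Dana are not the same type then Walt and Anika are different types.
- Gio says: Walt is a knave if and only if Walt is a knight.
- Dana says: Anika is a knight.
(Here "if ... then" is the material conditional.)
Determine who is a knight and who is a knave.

Cara is a knave, Anika is a knave, Walt is a knight, Gio is a knave, and Dana is a knave.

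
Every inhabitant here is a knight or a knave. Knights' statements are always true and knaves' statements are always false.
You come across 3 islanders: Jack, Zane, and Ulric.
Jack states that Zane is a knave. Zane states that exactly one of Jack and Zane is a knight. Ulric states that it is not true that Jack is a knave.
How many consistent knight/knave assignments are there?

1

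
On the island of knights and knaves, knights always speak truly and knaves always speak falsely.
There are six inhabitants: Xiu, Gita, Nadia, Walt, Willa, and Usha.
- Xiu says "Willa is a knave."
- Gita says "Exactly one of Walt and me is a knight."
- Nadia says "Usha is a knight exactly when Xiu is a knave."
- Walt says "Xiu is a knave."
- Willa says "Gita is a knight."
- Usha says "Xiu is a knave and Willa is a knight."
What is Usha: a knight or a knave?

Usha is a knave.

Consistent assignments: {Xiu=knight, Gita=knave, Nadia=knight, Walt=knave, Willa=knave, Usha=knave}
In every consistent assignment, Usha is a knave.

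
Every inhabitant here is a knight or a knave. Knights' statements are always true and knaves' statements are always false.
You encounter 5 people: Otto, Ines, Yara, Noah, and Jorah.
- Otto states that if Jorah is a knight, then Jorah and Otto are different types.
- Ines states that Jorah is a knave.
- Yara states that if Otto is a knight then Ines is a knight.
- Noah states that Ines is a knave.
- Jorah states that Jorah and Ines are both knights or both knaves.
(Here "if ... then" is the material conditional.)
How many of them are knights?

3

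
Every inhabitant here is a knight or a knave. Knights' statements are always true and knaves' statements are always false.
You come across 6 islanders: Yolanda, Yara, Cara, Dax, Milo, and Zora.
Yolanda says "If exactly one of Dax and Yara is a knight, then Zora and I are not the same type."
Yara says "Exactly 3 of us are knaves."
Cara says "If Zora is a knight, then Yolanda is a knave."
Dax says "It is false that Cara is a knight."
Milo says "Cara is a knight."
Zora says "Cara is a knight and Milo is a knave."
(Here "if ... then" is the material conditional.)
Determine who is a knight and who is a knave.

Yolanda is a knave, Yara is a knight, Cara is a knight, Dax is a knave, Milo is a knight, and Zora is a knave.

Yolanda is a knave; "if exactly one of Dax and Yara is a knight, then Zora and I are not the same type" is false, as required.
Yara is a knight; "exactly 3 of us are knaves" is True, as required.
Since Cara is a knight, "if Zora is a knight, then Yolanda is a knave" needs to be True, which holds.
Dax is a knave, and the claim "it is false that Cara is a knight" is indeed false.
Milo is a knight, so "Cara is a knight" must be True — and it is.
As a knave, Zora's statement "Cara is a knight and Milo is a knave" should be false; it is.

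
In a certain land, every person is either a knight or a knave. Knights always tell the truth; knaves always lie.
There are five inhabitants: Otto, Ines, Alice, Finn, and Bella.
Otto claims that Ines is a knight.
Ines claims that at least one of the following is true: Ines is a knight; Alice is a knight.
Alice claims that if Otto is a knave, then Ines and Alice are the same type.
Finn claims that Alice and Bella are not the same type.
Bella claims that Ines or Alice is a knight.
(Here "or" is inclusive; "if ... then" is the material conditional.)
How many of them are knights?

4

The unique consistent assignment is Otto=knight, Ines=knight, Alice=knight, Finn=knave, Bella=knight.
That has 4 knights.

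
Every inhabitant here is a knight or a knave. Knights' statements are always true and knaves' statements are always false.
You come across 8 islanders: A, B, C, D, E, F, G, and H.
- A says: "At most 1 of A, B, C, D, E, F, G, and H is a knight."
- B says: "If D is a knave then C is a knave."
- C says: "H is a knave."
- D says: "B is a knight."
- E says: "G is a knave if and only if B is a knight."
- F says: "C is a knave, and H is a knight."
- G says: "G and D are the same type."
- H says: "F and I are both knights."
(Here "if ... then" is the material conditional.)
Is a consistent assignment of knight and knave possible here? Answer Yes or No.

Yes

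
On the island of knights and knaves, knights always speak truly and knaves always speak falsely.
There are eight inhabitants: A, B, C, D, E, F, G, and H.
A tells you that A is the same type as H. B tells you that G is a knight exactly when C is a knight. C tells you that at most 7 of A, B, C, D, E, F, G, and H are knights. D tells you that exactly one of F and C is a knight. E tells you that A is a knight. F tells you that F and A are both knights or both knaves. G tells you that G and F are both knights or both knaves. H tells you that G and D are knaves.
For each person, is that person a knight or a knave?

As a knight, A's statement "A is the same type as H" should be true; it is.
Since B is a knave, "G is a knight exactly when C is a knight" needs to be false, which holds.
Since C is a knight, "at most 7 of A, B, C, D, E, F, G, and H are knights" needs to be true, which holds.
D is a knave; "exactly one of F and C is a knight" is false, as required.
E is a knight; "A is a knight" is true, as required.
F (knight): "F and A are both knights or both knaves" — true. ✓
G is a knave, and the claim "G and F are both knights or both knaves" is indeed false.
As a knight, H's statement "G and D are knaves" should be true; it is.

A is a knight, B is a knave, C is a knight, D is a knave, E is a knight, F is a knight, G is a knave, and H is a knight.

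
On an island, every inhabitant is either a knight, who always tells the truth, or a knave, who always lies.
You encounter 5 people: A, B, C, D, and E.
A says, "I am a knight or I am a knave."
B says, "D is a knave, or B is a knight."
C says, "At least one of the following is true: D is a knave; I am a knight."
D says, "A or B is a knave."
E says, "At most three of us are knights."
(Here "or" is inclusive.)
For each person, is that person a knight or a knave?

A is a knight; "I am a knight or I am a knave" is true, as required.
As a knave, B's statement "D is a knave, or B is a knight" should be False; it is.
As a knave, C's statement "at least one of the following is true: D is a knave; I am a knight" should be False; it is.
D is a knight, so "A or B is a knave" must be true — and it is.
E is a knight, so "at most three of us are knights" must be true — and it is.

Knights: A, D, and E. Knaves: B and C.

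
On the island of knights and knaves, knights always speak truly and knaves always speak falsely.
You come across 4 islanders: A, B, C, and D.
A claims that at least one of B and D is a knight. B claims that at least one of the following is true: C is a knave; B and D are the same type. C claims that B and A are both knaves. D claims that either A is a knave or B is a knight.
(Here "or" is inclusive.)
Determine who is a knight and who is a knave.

A is a knight, B is a knight, C is a knave, and D is a knight.

As a knight, A's statement "at least one of B and D is a knight" should be True; it is.
Since B is a knight, "at least one of the following is true: C is a knave; B and D are the same type" needs to be True, which holds.
C (knave): "B and A are both knaves" — False. ✓
Since D is a knight, "either A is a knave or B is a knight" needs to be True, which holds.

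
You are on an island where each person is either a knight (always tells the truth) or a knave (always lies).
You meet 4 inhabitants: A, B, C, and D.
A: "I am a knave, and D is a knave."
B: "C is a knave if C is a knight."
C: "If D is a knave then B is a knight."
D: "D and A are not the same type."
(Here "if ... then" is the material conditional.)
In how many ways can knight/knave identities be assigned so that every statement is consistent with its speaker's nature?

1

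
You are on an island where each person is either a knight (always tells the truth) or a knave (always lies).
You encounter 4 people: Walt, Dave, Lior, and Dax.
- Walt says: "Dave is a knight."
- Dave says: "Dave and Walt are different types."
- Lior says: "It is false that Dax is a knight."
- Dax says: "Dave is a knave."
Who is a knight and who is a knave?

Walt is a knave, Dave is a knave, Lior is a knave, and Dax is a knight.

As a knave, Walt's statement "Dave is a knight" should be false; it is.
Dave is a knave, and the claim "Dave and Walt are different types" is indeed false.
Lior (knave): "it is false that Dax is a knight" — false. ✓
Since Dax is a knight, "Dave is a knave" needs to be true, which holds.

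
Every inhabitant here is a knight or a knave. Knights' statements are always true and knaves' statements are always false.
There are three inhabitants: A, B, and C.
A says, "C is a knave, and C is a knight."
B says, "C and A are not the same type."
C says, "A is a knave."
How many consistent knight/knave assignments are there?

1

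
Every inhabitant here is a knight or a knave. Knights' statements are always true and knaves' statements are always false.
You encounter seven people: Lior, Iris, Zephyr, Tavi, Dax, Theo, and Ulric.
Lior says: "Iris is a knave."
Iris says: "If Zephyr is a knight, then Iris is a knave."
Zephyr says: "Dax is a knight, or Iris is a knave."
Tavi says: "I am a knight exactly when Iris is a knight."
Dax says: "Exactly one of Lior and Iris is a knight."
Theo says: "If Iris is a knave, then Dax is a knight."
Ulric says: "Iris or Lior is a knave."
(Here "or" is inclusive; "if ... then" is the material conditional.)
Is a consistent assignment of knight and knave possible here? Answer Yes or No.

No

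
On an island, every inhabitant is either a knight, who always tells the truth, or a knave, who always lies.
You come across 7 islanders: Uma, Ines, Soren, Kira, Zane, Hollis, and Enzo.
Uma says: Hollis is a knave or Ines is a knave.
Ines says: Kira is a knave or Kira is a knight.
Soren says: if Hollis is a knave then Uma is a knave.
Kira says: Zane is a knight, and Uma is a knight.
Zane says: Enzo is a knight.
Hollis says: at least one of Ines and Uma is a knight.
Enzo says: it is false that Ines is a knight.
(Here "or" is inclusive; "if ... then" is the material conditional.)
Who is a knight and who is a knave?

Knights: Ines, Soren, and Hollis. Knaves: Uma, Kira, Zane, and Enzo.

Uma is a knave, so "Hollis is a knave or Ines is a knave" must be false — and it is.
As a knight, Ines's statement "Kira is a knave or Kira is a knight" should be True; it is.
Soren is a knight, and the claim "if Hollis is a knave then Uma is a knave" is indeed True.
Kira is a knave, and the claim "Zane is a knight, and Uma is a knight" is indeed false.
Zane is a knave, so "Enzo is a knight" must be false — and it is.
Hollis is a knight, so "at least one of Ines and Uma is a knight" must be True — and it is.
Enzo is a knave; "it is false that Ines is a knight" is false, as required.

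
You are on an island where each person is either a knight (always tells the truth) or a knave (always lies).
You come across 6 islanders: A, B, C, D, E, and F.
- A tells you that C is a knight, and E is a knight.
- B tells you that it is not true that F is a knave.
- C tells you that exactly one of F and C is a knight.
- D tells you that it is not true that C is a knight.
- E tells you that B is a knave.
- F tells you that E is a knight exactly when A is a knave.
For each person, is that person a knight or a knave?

A is a knight, B is a knave, C is a knight, D is a knave, E is a knight, and F is a knave.

As a knight, A's statement "C is a knight, and E is a knight" should be true; it is.
Since B is a knave, "it is not true that F is a knave" needs to be False, which holds.
C (knight): "exactly one of F and C is a knight" — true. ✓
D is a knave; "it is not true that C is a knight" is False, as required.
Since E is a knight, "B is a knave" needs to be true, which holds.
F is a knave; "E is a knight exactly when A is a knave" is False, as required.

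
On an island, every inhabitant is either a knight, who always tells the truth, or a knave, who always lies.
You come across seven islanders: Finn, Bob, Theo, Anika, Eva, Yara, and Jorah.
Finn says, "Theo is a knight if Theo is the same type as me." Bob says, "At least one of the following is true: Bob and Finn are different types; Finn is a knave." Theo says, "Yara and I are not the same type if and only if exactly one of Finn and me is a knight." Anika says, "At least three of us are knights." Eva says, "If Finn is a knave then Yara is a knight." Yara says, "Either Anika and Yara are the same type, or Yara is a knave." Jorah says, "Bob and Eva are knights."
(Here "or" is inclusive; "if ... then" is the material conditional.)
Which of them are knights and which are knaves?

Finn is a knave, Bob is a knight, Theo is a knave, Anika is a knight, Eva is a knight, Yara is a knight, and Jorah is a knight.

Since Finn is a knave, "Theo is a knight if Theo is the same type as me" needs to be False, which holds.
Bob is a knight, so "at least one of the following is true: Bob and Finn are different types; Finn is a knave" must be True — and it is.
Since Theo is a knave, "Yara and I are not the same type if and only if exactly one of Finn and me is a knight" needs to be False, which holds.
Since Anika is a knight, "at least three of us are knights" needs to be True, which holds.
As a knight, Eva's statement "if Finn is a knave then Yara is a knight" should be True; it is.
Yara (knight): "either Anika and Yara are the same type, or Yara is a knave" — True. ✓
Since Jorah is a knight, "Bob and Eva are knights" needs to be True, which holds.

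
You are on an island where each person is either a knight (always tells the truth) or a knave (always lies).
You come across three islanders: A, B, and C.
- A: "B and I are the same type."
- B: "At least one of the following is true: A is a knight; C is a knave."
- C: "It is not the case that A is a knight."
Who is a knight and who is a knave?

Suppose A is a knave. Then A's statement "B and I are the same type" would have to be false. Checking the 4 ways to assign the others, none is consistent with every speaker.
(For instance, with B=knight, C=knave, C's claim "it is not the case that A is a knight" comes out true where it would need to be false.)
So A must be a knight, making "B and I are the same type" true. Taking A=knight, B=knight, C=knave, each remaining statement checks out:
  B (knight): "at least one of the following is true: A is a knight; C is a knave" — true. ✓
  C (knave): "it is not the case that A is a knight" — false. ✓
This is the unique consistent assignment.

A is a knight, B is a knight, and C is a knave.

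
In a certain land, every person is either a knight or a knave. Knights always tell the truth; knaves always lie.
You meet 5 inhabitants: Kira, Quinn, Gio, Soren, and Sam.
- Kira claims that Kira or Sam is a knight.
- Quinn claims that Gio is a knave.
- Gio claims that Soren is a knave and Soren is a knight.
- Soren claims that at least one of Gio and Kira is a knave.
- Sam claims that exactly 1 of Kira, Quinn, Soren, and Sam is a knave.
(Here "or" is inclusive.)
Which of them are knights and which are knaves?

Kira is a knave, Quinn is a knight, Gio is a knave, Soren is a knight, and Sam is a knave.

Since Kira is a knave, "Kira or Sam is a knight" needs to be False, which holds.
Quinn is a knight, and the claim "Gio is a knave" is indeed true.
Gio is a knave; "Soren is a knave and Soren is a knight" is False, as required.
Soren is a knight, and the claim "at least one of Gio and Kira is a knave" is indeed true.
Sam is a knave, and the claim "exactly 1 of Kira, Quinn, Soren, and Sam is a knave" is indeed False.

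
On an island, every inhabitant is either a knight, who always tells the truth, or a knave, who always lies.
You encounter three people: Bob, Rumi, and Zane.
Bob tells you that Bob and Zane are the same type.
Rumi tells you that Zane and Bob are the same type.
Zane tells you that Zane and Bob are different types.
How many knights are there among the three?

1

The unique consistent assignment is Bob=knave, Rumi=knave, Zane=knight.
That has 1 knight.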